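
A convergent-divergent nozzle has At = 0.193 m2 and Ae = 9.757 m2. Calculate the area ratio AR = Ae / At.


AR = 9.757 / 0.193 = 50.6

50.6


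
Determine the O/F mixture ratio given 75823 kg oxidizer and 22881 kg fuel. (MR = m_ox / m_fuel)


MR = 75823 / 22881 = 3.31

3.31


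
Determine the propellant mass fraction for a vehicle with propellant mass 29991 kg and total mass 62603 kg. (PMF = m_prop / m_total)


PMF = 29991 / 62603 = 0.479

0.479


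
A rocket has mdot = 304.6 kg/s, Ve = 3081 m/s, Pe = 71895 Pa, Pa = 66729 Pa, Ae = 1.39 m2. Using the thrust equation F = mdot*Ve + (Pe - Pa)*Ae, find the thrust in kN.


F = 304.6 * 3081 + (71895 - 66729) * 1.39 = 945653.0 N = 945.7 kN

945.7 kN


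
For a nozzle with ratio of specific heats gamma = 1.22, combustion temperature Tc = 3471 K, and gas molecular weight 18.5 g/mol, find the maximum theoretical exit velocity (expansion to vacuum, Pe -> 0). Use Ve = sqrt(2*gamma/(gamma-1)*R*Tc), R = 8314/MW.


R = 8314 / 18.5 = 449.41 J/(kg.K)
Ve = sqrt(2 * 1.22 / (1.22 - 1) * 449.41 * 3471) = 4159 m/s

4159 m/s


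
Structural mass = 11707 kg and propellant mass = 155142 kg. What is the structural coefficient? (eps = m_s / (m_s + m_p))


eps = 11707 / (11707 + 155142) = 0.0702

0.0702


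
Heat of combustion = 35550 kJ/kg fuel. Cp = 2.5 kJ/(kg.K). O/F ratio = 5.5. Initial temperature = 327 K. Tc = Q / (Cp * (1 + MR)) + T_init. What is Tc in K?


Tc = 35550 / (2.5 * (1 + 5.5)) + 327 = 2515 K

2515 K


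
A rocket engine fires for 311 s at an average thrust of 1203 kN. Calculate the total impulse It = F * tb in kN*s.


It = 1203 * 311 = 374133 kN*s

374133 kN*s


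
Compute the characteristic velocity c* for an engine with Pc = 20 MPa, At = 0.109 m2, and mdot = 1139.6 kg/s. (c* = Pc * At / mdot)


c* = 20e6 * 0.109 / 1139.6 = 1913 m/s

1913 m/s


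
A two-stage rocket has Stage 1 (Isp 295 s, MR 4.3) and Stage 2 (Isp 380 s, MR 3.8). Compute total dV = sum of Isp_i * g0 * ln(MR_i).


dV1 = 295 * 9.81 * ln(4.3) = 4221.2 m/s
dV2 = 380 * 9.81 * ln(3.8) = 4976.6 m/s
Total dV = 4221.2 + 4976.6 = 9197.8 m/s ~ 9198 m/s

9198 m/s


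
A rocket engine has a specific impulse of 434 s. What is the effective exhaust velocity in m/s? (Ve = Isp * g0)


Ve = Isp * g0 = 434 * 9.81 = 4257.5 m/s

4257.5 m/s


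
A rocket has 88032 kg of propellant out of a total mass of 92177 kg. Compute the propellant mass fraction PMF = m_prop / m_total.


PMF = 88032 / 92177 = 0.955

0.955


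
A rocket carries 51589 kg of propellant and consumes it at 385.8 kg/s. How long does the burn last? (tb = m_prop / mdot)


tb = 51589 / 385.8 = 133.7 s

133.7 s


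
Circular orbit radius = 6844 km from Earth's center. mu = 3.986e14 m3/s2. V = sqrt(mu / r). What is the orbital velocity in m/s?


V = sqrt(3.986e14 / 6844000) = 7632 m/s

7632 m/s


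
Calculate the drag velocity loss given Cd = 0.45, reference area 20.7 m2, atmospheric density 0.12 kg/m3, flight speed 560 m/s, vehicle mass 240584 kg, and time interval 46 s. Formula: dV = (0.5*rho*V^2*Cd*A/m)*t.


D = 0.5 * 0.12 * 560^2 * 0.45 * 20.7 = 175271.04 N
a = 175271.04 / 240584 = 0.7285 m/s2
dV = 0.7285 * 46 = 33.5 m/s

33.5 m/s


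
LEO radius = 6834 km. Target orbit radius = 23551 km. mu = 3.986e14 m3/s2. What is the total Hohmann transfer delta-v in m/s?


V1 = sqrt(mu/r1) = 7637.15 m/s
dV1 = V1*(sqrt(2*r2/(r1+r2)) - 1) = 1871.55 m/s
V2 = sqrt(mu/r2) = 4114.0 m/s
dV2 = V2*(1 - sqrt(2*r1/(r1+r2))) = 1354.77 m/s
Total dV = 3226 m/s

3226 m/s


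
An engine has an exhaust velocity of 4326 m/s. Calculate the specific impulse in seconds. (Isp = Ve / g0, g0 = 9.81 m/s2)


Isp = Ve / g0 = 4326 / 9.81 = 441.0 s

441.0 s


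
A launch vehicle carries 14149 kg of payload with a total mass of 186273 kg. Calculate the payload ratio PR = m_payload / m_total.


PR = 14149 / 186273 = 0.076

0.076


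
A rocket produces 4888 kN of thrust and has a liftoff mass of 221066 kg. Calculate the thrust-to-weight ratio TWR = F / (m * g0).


TWR = 4888000 / (221066 * 9.81) = 2.25

2.25


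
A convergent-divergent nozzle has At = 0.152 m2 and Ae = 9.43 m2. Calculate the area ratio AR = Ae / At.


AR = 9.43 / 0.152 = 62.0

62.0


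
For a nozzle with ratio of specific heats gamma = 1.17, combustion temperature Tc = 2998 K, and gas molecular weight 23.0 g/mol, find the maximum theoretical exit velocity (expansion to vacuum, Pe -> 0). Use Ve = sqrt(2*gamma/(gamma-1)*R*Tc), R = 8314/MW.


R = 8314 / 23.0 = 361.48 J/(kg.K)
Ve = sqrt(2 * 1.17 / (1.17 - 1) * 361.48 * 2998) = 3862 m/s

3862 m/s


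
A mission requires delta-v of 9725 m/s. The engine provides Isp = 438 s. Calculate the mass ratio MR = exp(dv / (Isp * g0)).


Ve = 438 * 9.81 = 4296.78 m/s
MR = exp(9725 / 4296.78) = 9.615

9.615


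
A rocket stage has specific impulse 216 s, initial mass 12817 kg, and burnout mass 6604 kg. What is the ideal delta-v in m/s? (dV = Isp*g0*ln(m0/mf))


Ve = 216 * 9.81 = 2118.96 m/s
dV = 2118.96 * ln(12817/6604) = 1405 m/s

1405 m/s


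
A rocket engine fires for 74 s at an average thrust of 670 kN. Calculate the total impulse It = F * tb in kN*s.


It = 670 * 74 = 49580 kN*s

49580 kN*s


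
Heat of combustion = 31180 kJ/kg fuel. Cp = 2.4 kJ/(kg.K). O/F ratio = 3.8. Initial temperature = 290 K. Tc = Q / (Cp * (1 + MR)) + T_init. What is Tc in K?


Tc = 31180 / (2.4 * (1 + 3.8)) + 290 = 2997 K

2997 K


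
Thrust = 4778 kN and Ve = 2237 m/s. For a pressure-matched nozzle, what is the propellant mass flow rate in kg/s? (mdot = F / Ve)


mdot = F / Ve = 4778000 / 2237 = 2135.9 kg/s

2135.9 kg/s


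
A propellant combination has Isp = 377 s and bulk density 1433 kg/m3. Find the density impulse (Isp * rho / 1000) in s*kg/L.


rho*Isp = 377 * 1433 / 1000 = 540 s*kg/L

540 s*kg/L


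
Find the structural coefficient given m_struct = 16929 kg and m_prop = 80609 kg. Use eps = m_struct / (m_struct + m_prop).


eps = 16929 / (16929 + 80609) = 0.1736

0.1736


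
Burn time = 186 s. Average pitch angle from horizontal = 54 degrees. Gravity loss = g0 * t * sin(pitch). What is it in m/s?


GL = 9.81 * 186 * sin(54 deg) = 1476 m/s

1476 m/s


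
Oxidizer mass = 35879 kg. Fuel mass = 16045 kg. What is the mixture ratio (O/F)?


MR = 35879 / 16045 = 2.24

2.24


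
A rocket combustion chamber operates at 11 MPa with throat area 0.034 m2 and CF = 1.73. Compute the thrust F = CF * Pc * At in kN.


F = 1.73 * 11e6 * 0.034 = 647020.0 N = 647.0 kN

647.0 kN


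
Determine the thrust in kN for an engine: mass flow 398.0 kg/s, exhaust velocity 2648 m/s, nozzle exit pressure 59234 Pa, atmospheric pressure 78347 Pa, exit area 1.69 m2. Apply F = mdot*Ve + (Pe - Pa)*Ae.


F = 398.0 * 2648 + (59234 - 78347) * 1.69 = 1.0216e+06 N = 1021.6 kN

1021.6 kN


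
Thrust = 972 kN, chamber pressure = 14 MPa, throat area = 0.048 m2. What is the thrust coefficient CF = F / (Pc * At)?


CF = 972000 / (14e6 * 0.048) = 1.45

1.45


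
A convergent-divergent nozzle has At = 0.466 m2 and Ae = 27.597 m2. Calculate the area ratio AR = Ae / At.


AR = 27.597 / 0.466 = 59.2

59.2


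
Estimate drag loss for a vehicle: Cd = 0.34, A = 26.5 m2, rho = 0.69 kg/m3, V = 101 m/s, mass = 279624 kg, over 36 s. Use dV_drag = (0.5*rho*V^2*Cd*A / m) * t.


D = 0.5 * 0.69 * 101^2 * 0.34 * 26.5 = 31709.3 N
a = 31709.3 / 279624 = 0.1134 m/s2
dV = 0.1134 * 36 = 4.1 m/s

4.1 m/s


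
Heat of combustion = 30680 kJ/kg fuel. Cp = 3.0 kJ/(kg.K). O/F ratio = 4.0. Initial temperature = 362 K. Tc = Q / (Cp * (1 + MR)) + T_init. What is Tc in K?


Tc = 30680 / (3.0 * (1 + 4.0)) + 362 = 2407 K

2407 K


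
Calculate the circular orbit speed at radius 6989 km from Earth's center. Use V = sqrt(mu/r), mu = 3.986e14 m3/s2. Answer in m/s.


V = sqrt(3.986e14 / 6989000) = 7552 m/s

7552 m/s


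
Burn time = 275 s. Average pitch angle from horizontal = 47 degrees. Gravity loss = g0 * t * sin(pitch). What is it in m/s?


GL = 9.81 * 275 * sin(47 deg) = 1973 m/s

1973 m/s


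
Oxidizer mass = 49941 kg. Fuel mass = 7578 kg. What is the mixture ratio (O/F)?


MR = 49941 / 7578 = 6.59

6.59


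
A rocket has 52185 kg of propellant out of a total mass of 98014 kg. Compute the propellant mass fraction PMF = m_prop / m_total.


PMF = 52185 / 98014 = 0.532

0.532


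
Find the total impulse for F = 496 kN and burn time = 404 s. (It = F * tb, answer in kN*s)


It = 496 * 404 = 200384 kN*s

200384 kN*s


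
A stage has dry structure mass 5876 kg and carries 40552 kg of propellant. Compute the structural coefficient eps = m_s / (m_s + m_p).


eps = 5876 / (5876 + 40552) = 0.1266

0.1266


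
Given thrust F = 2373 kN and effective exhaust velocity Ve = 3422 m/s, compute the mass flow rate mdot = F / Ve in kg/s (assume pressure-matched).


mdot = F / Ve = 2373000 / 3422 = 693.5 kg/s

693.5 kg/s


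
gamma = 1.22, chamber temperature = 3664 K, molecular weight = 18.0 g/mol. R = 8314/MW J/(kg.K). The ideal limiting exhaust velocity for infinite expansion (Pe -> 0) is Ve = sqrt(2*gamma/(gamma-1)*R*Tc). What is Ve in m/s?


R = 8314 / 18.0 = 461.89 J/(kg.K)
Ve = sqrt(2 * 1.22 / (1.22 - 1) * 461.89 * 3664) = 4332 m/s

4332 m/s


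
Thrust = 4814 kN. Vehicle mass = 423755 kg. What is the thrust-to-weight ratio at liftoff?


TWR = 4814000 / (423755 * 9.81) = 1.16

1.16


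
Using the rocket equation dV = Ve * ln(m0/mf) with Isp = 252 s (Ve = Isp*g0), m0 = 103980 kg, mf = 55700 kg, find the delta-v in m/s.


Ve = 252 * 9.81 = 2472.12 m/s
dV = 2472.12 * ln(103980/55700) = 1543 m/s

1543 m/s


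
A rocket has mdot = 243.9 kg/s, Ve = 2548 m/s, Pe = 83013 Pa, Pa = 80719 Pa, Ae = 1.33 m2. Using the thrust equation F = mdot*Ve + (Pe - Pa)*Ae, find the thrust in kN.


F = 243.9 * 2548 + (83013 - 80719) * 1.33 = 624508.0 N = 624.5 kN

624.5 kN


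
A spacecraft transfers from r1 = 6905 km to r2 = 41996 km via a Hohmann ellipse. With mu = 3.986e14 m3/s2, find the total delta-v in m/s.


V1 = sqrt(mu/r1) = 7597.78 m/s
dV1 = V1*(sqrt(2*r2/(r1+r2)) - 1) = 2359.64 m/s
V2 = sqrt(mu/r2) = 3080.81 m/s
dV2 = V2*(1 - sqrt(2*r1/(r1+r2))) = 1443.6 m/s
Total dV = 3803 m/s

3803 m/s


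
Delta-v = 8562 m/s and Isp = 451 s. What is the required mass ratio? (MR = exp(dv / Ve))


Ve = 451 * 9.81 = 4424.31 m/s
MR = exp(8562 / 4424.31) = 6.926

6.926


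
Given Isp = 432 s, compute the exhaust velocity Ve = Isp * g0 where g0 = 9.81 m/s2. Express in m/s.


Ve = Isp * g0 = 432 * 9.81 = 4237.9 m/s

4237.9 m/s


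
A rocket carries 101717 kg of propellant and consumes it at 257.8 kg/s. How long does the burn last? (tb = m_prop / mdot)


tb = 101717 / 257.8 = 394.6 s

394.6 s


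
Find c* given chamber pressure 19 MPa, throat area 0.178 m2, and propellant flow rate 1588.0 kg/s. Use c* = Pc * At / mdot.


c* = 19e6 * 0.178 / 1588.0 = 2130 m/s

2130 m/s


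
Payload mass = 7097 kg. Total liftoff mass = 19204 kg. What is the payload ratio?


PR = 7097 / 19204 = 0.3696

0.3696


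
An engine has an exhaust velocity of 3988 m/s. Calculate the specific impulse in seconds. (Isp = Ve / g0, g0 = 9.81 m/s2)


Isp = Ve / g0 = 3988 / 9.81 = 406.5 s

406.5 s


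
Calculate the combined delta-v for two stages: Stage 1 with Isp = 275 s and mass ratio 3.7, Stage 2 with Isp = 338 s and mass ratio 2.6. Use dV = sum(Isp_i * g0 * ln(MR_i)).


dV1 = 275 * 9.81 * ln(3.7) = 3529.6 m/s
dV2 = 338 * 9.81 * ln(2.6) = 3168.3 m/s
Total dV = 3529.6 + 3168.3 = 6697.9 m/s ~ 6698 m/s

6698 m/s


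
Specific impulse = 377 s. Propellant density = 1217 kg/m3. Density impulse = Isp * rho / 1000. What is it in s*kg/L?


rho*Isp = 377 * 1217 / 1000 = 459 s*kg/L

459 s*kg/L


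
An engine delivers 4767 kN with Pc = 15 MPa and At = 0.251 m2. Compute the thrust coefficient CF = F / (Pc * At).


CF = 4767000 / (15e6 * 0.251) = 1.27

1.27


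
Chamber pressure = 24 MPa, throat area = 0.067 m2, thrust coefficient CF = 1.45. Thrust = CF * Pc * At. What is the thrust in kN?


F = 1.45 * 24e6 * 0.067 = 2.3316e+06 N = 2331.6 kN

2331.6 kN


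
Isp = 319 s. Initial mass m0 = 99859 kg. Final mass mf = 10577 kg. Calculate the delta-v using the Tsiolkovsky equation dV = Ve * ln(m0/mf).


Ve = 319 * 9.81 = 3129.39 m/s
dV = 3129.39 * ln(99859/10577) = 7026 m/s

7026 m/s


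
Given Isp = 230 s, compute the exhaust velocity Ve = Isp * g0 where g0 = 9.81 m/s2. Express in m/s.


Ve = Isp * g0 = 230 * 9.81 = 2256.3 m/s

2256.3 m/s


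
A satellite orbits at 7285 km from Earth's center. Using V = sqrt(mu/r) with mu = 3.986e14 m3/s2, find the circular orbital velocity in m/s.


V = sqrt(3.986e14 / 7285000) = 7397 m/s

7397 m/s


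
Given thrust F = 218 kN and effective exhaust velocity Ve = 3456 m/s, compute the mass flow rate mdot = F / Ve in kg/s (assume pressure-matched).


mdot = F / Ve = 218000 / 3456 = 63.1 kg/s

63.1 kg/s


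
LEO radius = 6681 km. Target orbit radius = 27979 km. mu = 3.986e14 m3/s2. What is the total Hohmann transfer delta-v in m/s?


V1 = sqrt(mu/r1) = 7724.1 m/s
dV1 = V1*(sqrt(2*r2/(r1+r2)) - 1) = 2090.32 m/s
V2 = sqrt(mu/r2) = 3774.44 m/s
dV2 = V2*(1 - sqrt(2*r1/(r1+r2))) = 1430.89 m/s
Total dV = 3521 m/s

3521 m/s


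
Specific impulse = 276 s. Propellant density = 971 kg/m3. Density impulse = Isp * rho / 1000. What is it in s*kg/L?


rho*Isp = 276 * 971 / 1000 = 268 s*kg/L

268 s*kg/L


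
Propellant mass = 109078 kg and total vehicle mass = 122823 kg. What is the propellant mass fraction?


PMF = 109078 / 122823 = 0.888

0.888


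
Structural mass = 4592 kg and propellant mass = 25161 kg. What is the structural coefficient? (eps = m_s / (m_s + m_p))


eps = 4592 / (4592 + 25161) = 0.1543

0.1543


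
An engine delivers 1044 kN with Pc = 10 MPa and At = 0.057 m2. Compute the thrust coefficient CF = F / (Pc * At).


CF = 1044000 / (10e6 * 0.057) = 1.83

1.83


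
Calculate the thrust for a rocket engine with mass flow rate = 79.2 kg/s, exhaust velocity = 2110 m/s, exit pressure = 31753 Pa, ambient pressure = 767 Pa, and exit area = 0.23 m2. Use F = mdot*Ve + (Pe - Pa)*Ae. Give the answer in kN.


F = 79.2 * 2110 + (31753 - 767) * 0.23 = 174239.0 N = 174.2 kN

174.2 kN


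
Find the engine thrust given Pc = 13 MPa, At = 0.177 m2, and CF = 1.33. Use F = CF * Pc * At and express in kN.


F = 1.33 * 13e6 * 0.177 = 3.0603e+06 N = 3060.3 kN

3060.3 kN


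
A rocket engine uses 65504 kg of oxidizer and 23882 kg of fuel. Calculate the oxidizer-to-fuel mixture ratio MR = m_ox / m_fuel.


MR = 65504 / 23882 = 2.74

2.74


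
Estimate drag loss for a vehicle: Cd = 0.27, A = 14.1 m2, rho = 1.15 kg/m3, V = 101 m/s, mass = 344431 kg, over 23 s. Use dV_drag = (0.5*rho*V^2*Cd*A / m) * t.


D = 0.5 * 1.15 * 101^2 * 0.27 * 14.1 = 22330.24 N
a = 22330.24 / 344431 = 0.0648 m/s2
dV = 0.0648 * 23 = 1.5 m/s

1.5 m/s


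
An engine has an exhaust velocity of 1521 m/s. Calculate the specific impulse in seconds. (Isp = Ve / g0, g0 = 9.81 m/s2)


Isp = Ve / g0 = 1521 / 9.81 = 155.0 s

155.0 s


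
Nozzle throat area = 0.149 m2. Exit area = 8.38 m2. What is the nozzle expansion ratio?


AR = 8.38 / 0.149 = 56.2

56.2


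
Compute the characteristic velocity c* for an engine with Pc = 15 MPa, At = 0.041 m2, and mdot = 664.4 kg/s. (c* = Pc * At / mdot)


c* = 15e6 * 0.041 / 664.4 = 926 m/s

926 m/s


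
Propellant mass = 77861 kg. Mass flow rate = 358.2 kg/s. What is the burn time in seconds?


tb = 77861 / 358.2 = 217.4 s

217.4 s


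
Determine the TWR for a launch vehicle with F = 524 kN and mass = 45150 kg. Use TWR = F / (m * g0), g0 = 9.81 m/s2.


TWR = 524000 / (45150 * 9.81) = 1.18

1.18


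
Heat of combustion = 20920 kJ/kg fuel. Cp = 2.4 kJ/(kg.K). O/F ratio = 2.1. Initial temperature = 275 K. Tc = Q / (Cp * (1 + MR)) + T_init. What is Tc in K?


Tc = 20920 / (2.4 * (1 + 2.1)) + 275 = 3087 K

3087 K


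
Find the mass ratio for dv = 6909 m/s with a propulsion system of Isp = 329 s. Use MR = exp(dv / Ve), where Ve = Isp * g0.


Ve = 329 * 9.81 = 3227.49 m/s
MR = exp(6909 / 3227.49) = 8.505

8.505


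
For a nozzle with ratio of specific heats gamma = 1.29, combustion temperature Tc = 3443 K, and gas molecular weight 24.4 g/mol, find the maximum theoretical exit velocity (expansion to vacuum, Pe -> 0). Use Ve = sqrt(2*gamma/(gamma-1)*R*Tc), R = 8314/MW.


R = 8314 / 24.4 = 340.74 J/(kg.K)
Ve = sqrt(2 * 1.29 / (1.29 - 1) * 340.74 * 3443) = 3231 m/s

3231 m/s


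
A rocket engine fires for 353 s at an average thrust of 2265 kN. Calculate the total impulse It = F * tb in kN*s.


It = 2265 * 353 = 799545 kN*s

799545 kN*s


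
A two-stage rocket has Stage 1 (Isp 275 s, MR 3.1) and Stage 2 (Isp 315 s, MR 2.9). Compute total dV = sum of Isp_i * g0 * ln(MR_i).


dV1 = 275 * 9.81 * ln(3.1) = 3052.2 m/s
dV2 = 315 * 9.81 * ln(2.9) = 3290.1 m/s
Total dV = 3052.2 + 3290.1 = 6342.3 m/s ~ 6342 m/s

6342 m/s


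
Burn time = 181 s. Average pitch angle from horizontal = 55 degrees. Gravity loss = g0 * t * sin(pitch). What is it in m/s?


GL = 9.81 * 181 * sin(55 deg) = 1454 m/s

1454 m/s


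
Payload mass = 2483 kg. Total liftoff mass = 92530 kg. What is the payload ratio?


PR = 2483 / 92530 = 0.0268

0.0268


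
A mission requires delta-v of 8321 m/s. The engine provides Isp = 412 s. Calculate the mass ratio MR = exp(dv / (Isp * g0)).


Ve = 412 * 9.81 = 4041.72 m/s
MR = exp(8321 / 4041.72) = 7.836

7.836


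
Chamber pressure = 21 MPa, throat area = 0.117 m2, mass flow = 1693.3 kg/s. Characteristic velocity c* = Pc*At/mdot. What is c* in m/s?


c* = 21e6 * 0.117 / 1693.3 = 1451 m/s

1451 m/s


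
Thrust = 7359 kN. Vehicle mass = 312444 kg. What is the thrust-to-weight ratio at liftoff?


TWR = 7359000 / (312444 * 9.81) = 2.4

2.4


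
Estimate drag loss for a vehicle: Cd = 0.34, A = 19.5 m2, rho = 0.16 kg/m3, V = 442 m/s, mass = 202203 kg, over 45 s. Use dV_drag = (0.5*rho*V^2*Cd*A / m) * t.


D = 0.5 * 0.16 * 442^2 * 0.34 * 19.5 = 103621.07 N
a = 103621.07 / 202203 = 0.5125 m/s2
dV = 0.5125 * 45 = 23.1 m/s

23.1 m/s


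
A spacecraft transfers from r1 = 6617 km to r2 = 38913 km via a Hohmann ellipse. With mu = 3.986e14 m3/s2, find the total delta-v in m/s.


V1 = sqrt(mu/r1) = 7761.36 m/s
dV1 = V1*(sqrt(2*r2/(r1+r2)) - 1) = 2385.96 m/s
V2 = sqrt(mu/r2) = 3200.53 m/s
dV2 = V2*(1 - sqrt(2*r1/(r1+r2))) = 1475.01 m/s
Total dV = 3861 m/s

3861 m/s


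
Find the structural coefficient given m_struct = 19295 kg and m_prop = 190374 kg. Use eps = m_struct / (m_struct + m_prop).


eps = 19295 / (19295 + 190374) = 0.092

0.092


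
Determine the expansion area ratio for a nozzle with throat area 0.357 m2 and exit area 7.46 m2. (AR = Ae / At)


AR = 7.46 / 0.357 = 20.9

20.9


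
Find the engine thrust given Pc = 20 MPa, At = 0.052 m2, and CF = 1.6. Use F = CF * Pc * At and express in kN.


F = 1.6 * 20e6 * 0.052 = 1.6640e+06 N = 1664.0 kN

1664.0 kN


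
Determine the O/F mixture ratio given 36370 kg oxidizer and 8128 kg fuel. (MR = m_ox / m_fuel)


MR = 36370 / 8128 = 4.47

4.47


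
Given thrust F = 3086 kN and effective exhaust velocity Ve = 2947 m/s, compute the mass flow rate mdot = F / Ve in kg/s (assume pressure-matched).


mdot = F / Ve = 3086000 / 2947 = 1047.2 kg/s

1047.2 kg/s


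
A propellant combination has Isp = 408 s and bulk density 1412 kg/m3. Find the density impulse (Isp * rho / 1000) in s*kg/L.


rho*Isp = 408 * 1412 / 1000 = 576 s*kg/L

576 s*kg/L


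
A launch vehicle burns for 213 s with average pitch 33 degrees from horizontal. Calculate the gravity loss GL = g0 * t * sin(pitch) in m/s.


GL = 9.81 * 213 * sin(33 deg) = 1138 m/s

1138 m/s


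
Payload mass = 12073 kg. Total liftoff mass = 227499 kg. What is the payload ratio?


PR = 12073 / 227499 = 0.0531

0.0531


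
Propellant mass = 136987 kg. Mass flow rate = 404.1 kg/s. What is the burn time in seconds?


tb = 136987 / 404.1 = 339.0 s

339.0 s


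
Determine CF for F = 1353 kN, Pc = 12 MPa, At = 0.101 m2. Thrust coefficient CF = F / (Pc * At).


CF = 1353000 / (12e6 * 0.101) = 1.12

1.12


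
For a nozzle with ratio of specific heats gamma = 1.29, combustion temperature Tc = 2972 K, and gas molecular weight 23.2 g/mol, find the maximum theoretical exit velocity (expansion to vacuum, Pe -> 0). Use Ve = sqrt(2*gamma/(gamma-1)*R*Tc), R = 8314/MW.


R = 8314 / 23.2 = 358.36 J/(kg.K)
Ve = sqrt(2 * 1.29 / (1.29 - 1) * 358.36 * 2972) = 3078 m/s

3078 m/s


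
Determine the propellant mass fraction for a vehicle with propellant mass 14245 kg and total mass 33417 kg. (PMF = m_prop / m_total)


PMF = 14245 / 33417 = 0.426

0.426


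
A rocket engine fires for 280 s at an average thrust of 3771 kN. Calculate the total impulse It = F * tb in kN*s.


It = 3771 * 280 = 1055880 kN*s

1055880 kN*s


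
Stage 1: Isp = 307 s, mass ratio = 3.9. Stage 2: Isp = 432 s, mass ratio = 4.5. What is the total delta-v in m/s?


dV1 = 307 * 9.81 * ln(3.9) = 4098.8 m/s
dV2 = 432 * 9.81 * ln(4.5) = 6374.2 m/s
Total dV = 4098.8 + 6374.2 = 10473.0 m/s ~ 10473 m/s

10473 m/s


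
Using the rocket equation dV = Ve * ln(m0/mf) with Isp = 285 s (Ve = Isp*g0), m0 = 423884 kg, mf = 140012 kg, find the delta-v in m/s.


Ve = 285 * 9.81 = 2795.85 m/s
dV = 2795.85 * ln(423884/140012) = 3097 m/s

3097 m/s


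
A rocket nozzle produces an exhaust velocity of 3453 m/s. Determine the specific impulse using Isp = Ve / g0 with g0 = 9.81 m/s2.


Isp = Ve / g0 = 3453 / 9.81 = 352.0 s

352.0 s


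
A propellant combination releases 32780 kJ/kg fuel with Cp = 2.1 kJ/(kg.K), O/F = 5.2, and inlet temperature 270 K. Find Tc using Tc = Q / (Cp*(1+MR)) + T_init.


Tc = 32780 / (2.1 * (1 + 5.2)) + 270 = 2788 K

2788 K


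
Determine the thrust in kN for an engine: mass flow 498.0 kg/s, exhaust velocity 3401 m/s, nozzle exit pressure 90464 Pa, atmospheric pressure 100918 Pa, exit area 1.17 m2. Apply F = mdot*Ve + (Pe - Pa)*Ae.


F = 498.0 * 3401 + (90464 - 100918) * 1.17 = 1.6815e+06 N = 1681.5 kN

1681.5 kN


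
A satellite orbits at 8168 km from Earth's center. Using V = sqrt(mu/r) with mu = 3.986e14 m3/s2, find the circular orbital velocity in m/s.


V = sqrt(3.986e14 / 8168000) = 6986 m/s

6986 m/s


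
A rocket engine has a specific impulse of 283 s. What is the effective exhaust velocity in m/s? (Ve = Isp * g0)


Ve = Isp * g0 = 283 * 9.81 = 2776.2 m/s

2776.2 m/s


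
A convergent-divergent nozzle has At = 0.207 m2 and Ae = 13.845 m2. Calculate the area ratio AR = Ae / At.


AR = 13.845 / 0.207 = 66.9

66.9


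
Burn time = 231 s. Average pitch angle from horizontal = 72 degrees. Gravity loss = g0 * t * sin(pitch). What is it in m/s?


GL = 9.81 * 231 * sin(72 deg) = 2155 m/s

2155 m/s


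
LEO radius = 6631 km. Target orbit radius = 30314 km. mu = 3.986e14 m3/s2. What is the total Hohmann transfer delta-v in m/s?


V1 = sqrt(mu/r1) = 7753.17 m/s
dV1 = V1*(sqrt(2*r2/(r1+r2)) - 1) = 2178.86 m/s
V2 = sqrt(mu/r2) = 3626.16 m/s
dV2 = V2*(1 - sqrt(2*r1/(r1+r2))) = 1453.59 m/s
Total dV = 3632 m/s

3632 m/s


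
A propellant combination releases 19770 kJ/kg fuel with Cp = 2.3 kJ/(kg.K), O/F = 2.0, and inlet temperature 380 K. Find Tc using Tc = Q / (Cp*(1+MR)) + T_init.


Tc = 19770 / (2.3 * (1 + 2.0)) + 380 = 3245 K

3245 K


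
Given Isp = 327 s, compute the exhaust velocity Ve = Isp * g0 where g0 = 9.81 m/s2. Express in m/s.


Ve = Isp * g0 = 327 * 9.81 = 3207.9 m/s

3207.9 m/s


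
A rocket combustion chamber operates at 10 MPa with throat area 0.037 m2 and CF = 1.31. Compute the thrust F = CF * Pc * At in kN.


F = 1.31 * 10e6 * 0.037 = 484700.0 N = 484.7 kN

484.7 kN


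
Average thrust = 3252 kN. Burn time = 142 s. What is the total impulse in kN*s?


It = 3252 * 142 = 461784 kN*s

461784 kN*s


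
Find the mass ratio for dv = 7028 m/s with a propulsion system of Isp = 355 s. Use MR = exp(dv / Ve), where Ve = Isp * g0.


Ve = 355 * 9.81 = 3482.55 m/s
MR = exp(7028 / 3482.55) = 7.524

7.524


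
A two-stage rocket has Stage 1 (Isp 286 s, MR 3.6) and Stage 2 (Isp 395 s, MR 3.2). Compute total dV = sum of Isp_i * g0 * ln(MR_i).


dV1 = 286 * 9.81 * ln(3.6) = 3593.9 m/s
dV2 = 395 * 9.81 * ln(3.2) = 4507.2 m/s
Total dV = 3593.9 + 4507.2 = 8101.1 m/s ~ 8101 m/s

8101 m/s


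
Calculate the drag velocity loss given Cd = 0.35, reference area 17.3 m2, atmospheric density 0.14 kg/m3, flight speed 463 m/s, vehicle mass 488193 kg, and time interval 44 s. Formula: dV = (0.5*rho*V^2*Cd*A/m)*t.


D = 0.5 * 0.14 * 463^2 * 0.35 * 17.3 = 90860.3 N
a = 90860.3 / 488193 = 0.1861 m/s2
dV = 0.1861 * 44 = 8.2 m/s

8.2 m/s


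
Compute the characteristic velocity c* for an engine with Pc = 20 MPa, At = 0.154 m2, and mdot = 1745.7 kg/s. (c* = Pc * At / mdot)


c* = 20e6 * 0.154 / 1745.7 = 1764 m/s

1764 m/s


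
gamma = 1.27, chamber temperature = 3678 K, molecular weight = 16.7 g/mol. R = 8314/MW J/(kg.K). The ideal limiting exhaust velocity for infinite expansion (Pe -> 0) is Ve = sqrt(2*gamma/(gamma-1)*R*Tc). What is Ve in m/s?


R = 8314 / 16.7 = 497.84 J/(kg.K)
Ve = sqrt(2 * 1.27 / (1.27 - 1) * 497.84 * 3678) = 4150 m/s

4150 m/s


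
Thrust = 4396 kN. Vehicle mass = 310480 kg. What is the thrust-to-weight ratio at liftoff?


TWR = 4396000 / (310480 * 9.81) = 1.44

1.44


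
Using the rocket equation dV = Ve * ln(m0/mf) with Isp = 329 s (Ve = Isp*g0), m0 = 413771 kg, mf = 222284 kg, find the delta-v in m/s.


Ve = 329 * 9.81 = 3227.49 m/s
dV = 3227.49 * ln(413771/222284) = 2005 m/s

2005 m/s


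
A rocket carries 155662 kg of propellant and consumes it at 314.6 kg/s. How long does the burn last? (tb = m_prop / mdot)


tb = 155662 / 314.6 = 494.8 s

494.8 s


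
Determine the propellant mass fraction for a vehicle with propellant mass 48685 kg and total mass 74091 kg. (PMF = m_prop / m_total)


PMF = 48685 / 74091 = 0.657

0.657


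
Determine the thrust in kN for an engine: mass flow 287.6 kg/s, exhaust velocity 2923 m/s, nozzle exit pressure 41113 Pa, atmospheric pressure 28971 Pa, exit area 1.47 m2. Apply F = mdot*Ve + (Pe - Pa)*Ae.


F = 287.6 * 2923 + (41113 - 28971) * 1.47 = 858504.0 N = 858.5 kN

858.5 kN


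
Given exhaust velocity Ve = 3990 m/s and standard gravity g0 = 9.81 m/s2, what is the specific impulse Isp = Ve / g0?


Isp = Ve / g0 = 3990 / 9.81 = 406.7 s

406.7 s


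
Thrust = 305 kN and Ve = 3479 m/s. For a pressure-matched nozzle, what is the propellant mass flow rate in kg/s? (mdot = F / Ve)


mdot = F / Ve = 305000 / 3479 = 87.7 kg/s

87.7 kg/s


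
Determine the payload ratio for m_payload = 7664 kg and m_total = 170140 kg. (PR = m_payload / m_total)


PR = 7664 / 170140 = 0.045

0.045


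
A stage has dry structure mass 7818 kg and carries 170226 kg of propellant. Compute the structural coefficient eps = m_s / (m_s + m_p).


eps = 7818 / (7818 + 170226) = 0.0439

0.0439


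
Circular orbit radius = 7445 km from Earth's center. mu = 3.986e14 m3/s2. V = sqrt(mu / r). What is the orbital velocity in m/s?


V = sqrt(3.986e14 / 7445000) = 7317 m/s

7317 m/s


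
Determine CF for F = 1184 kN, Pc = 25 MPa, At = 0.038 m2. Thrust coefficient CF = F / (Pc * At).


CF = 1184000 / (25e6 * 0.038) = 1.25

1.25


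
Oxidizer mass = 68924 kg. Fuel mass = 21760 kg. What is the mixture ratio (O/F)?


MR = 68924 / 21760 = 3.17

3.17


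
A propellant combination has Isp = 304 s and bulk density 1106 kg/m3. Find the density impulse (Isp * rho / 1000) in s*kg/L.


rho*Isp = 304 * 1106 / 1000 = 336 s*kg/L

336 s*kg/L


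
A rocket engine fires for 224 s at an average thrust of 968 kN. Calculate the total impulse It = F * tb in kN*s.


It = 968 * 224 = 216832 kN*s

216832 kN*s


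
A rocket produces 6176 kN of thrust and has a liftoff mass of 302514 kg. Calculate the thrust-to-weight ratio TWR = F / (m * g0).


TWR = 6176000 / (302514 * 9.81) = 2.08

2.08


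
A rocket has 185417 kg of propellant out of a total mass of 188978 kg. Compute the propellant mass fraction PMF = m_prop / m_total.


PMF = 185417 / 188978 = 0.981

0.981


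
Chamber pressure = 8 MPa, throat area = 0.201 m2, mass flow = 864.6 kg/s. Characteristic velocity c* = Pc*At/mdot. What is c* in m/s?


c* = 8e6 * 0.201 / 864.6 = 1860 m/s

1860 m/s


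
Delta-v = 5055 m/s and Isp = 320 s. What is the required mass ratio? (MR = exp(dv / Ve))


Ve = 320 * 9.81 = 3139.2 m/s
MR = exp(5055 / 3139.2) = 5.004

5.004


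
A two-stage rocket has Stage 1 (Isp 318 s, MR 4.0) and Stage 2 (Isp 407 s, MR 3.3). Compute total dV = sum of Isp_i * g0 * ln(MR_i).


dV1 = 318 * 9.81 * ln(4.0) = 4324.7 m/s
dV2 = 407 * 9.81 * ln(3.3) = 4766.9 m/s
Total dV = 4324.7 + 4766.9 = 9091.6 m/s ~ 9092 m/s

9092 m/s


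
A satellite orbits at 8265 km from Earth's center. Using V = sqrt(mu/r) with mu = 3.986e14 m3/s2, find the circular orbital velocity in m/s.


V = sqrt(3.986e14 / 8265000) = 6945 m/s

6945 m/s


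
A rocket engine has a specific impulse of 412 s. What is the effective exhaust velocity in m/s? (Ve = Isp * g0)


Ve = Isp * g0 = 412 * 9.81 = 4041.7 m/s

4041.7 m/s


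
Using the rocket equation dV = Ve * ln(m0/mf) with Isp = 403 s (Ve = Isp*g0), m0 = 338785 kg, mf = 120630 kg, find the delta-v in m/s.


Ve = 403 * 9.81 = 3953.43 m/s
dV = 3953.43 * ln(338785/120630) = 4082 m/s

4082 m/s


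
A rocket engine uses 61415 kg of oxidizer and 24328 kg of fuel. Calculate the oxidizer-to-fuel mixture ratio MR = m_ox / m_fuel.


MR = 61415 / 24328 = 2.52

2.52


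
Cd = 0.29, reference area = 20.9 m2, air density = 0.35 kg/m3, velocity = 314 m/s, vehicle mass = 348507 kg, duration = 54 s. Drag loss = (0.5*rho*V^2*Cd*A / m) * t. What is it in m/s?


D = 0.5 * 0.35 * 314^2 * 0.29 * 20.9 = 104578.31 N
a = 104578.31 / 348507 = 0.3001 m/s2
dV = 0.3001 * 54 = 16.2 m/s

16.2 m/s


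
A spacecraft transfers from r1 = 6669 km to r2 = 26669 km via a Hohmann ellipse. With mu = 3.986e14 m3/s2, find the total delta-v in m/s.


V1 = sqrt(mu/r1) = 7731.05 m/s
dV1 = V1*(sqrt(2*r2/(r1+r2)) - 1) = 2047.78 m/s
V2 = sqrt(mu/r2) = 3866.03 m/s
dV2 = V2*(1 - sqrt(2*r1/(r1+r2))) = 1420.68 m/s
Total dV = 3468 m/s

3468 m/s


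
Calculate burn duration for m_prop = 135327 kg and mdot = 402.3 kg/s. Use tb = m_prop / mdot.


tb = 135327 / 402.3 = 336.4 s

336.4 s


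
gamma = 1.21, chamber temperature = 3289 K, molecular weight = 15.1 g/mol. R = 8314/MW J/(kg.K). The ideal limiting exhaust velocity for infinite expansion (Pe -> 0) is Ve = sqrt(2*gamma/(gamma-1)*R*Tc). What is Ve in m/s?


R = 8314 / 15.1 = 550.6 J/(kg.K)
Ve = sqrt(2 * 1.21 / (1.21 - 1) * 550.6 * 3289) = 4568 m/s

4568 m/s


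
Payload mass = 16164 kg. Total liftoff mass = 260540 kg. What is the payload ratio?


PR = 16164 / 260540 = 0.062

0.062


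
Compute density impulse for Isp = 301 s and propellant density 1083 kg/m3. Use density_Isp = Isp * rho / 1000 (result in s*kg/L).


rho*Isp = 301 * 1083 / 1000 = 326 s*kg/L

326 s*kg/L


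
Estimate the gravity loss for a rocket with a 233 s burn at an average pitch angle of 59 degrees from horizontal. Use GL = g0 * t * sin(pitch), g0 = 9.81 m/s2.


GL = 9.81 * 233 * sin(59 deg) = 1959 m/s

1959 m/s


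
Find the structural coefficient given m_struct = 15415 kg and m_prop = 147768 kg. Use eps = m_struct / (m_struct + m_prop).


eps = 15415 / (15415 + 147768) = 0.0945

0.0945


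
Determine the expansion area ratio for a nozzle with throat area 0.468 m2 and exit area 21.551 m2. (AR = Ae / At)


AR = 21.551 / 0.468 = 46.0

46.0


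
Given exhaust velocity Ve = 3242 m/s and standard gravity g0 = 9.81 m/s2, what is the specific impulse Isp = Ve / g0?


Isp = Ve / g0 = 3242 / 9.81 = 330.5 s

330.5 s


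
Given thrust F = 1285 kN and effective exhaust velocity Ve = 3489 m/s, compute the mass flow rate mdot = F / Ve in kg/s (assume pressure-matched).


mdot = F / Ve = 1285000 / 3489 = 368.3 kg/s

368.3 kg/s


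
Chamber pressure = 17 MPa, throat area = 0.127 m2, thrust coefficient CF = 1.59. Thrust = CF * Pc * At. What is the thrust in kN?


F = 1.59 * 17e6 * 0.127 = 3.4328e+06 N = 3432.8 kN

3432.8 kN


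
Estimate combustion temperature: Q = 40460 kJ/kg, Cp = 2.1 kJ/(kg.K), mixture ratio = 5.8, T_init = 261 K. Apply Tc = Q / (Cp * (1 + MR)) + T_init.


Tc = 40460 / (2.1 * (1 + 5.8)) + 261 = 3094 K

3094 K


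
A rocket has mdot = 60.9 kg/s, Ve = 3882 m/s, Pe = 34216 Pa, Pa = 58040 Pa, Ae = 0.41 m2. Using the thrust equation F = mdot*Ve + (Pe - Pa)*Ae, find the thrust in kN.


F = 60.9 * 3882 + (34216 - 58040) * 0.41 = 226646.0 N = 226.6 kN

226.6 kN


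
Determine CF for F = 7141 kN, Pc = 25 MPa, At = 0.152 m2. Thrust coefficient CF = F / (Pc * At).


CF = 7141000 / (25e6 * 0.152) = 1.88

1.88


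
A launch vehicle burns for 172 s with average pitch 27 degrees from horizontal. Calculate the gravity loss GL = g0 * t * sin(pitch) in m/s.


GL = 9.81 * 172 * sin(27 deg) = 766 m/s

766 m/s


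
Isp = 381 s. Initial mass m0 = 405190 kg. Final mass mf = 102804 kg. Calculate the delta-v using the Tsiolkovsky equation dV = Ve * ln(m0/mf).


Ve = 381 * 9.81 = 3737.61 m/s
dV = 3737.61 * ln(405190/102804) = 5126 m/s

5126 m/s


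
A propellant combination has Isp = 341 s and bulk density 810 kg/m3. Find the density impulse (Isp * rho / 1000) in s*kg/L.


rho*Isp = 341 * 810 / 1000 = 276 s*kg/L

276 s*kg/L


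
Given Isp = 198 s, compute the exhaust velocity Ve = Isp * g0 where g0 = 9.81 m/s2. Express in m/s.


Ve = Isp * g0 = 198 * 9.81 = 1942.4 m/s

1942.4 m/s


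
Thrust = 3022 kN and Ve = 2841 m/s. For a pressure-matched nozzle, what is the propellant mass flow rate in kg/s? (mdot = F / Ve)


mdot = F / Ve = 3022000 / 2841 = 1063.7 kg/s

1063.7 kg/s


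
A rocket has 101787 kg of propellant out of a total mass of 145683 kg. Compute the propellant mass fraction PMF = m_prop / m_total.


PMF = 101787 / 145683 = 0.699

0.699


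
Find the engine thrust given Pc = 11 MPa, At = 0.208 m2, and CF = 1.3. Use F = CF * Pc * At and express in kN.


F = 1.3 * 11e6 * 0.208 = 2.9744e+06 N = 2974.4 kN

2974.4 kN


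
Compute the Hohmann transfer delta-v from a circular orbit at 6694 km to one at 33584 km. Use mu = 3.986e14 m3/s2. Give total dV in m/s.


V1 = sqrt(mu/r1) = 7716.6 m/s
dV1 = V1*(sqrt(2*r2/(r1+r2)) - 1) = 2248.31 m/s
V2 = sqrt(mu/r2) = 3445.1 m/s
dV2 = V2*(1 - sqrt(2*r1/(r1+r2))) = 1458.89 m/s
Total dV = 3707 m/s

3707 m/s


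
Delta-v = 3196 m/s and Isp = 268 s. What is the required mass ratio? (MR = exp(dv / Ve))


Ve = 268 * 9.81 = 2629.08 m/s
MR = exp(3196 / 2629.08) = 3.372

3.372


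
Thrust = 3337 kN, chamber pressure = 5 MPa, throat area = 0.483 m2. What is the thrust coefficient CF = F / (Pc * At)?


CF = 3337000 / (5e6 * 0.483) = 1.38

1.38


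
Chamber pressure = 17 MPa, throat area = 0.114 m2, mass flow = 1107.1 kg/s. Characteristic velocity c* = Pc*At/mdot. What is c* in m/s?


c* = 17e6 * 0.114 / 1107.1 = 1751 m/s

1751 m/s


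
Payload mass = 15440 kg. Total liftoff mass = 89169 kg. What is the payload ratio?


PR = 15440 / 89169 = 0.1732

0.1732


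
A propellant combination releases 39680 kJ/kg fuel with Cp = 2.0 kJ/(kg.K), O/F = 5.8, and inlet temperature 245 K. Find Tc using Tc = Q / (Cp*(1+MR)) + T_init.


Tc = 39680 / (2.0 * (1 + 5.8)) + 245 = 3163 K

3163 K


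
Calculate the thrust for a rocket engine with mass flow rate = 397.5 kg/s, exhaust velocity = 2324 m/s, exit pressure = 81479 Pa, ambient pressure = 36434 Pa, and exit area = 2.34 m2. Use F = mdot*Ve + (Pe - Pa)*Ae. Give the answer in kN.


F = 397.5 * 2324 + (81479 - 36434) * 2.34 = 1.0292e+06 N = 1029.2 kN

1029.2 kN


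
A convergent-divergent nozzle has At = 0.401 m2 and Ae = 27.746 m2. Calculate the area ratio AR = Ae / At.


AR = 27.746 / 0.401 = 69.2

69.2


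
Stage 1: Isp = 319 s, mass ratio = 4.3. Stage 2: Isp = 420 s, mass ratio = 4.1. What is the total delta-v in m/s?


dV1 = 319 * 9.81 * ln(4.3) = 4564.6 m/s
dV2 = 420 * 9.81 * ln(4.1) = 5813.5 m/s
Total dV = 4564.6 + 5813.5 = 10378.1 m/s ~ 10378 m/s

10378 m/s


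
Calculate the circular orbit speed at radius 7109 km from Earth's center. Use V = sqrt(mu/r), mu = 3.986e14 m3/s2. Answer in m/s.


V = sqrt(3.986e14 / 7109000) = 7488 m/s

7488 m/s


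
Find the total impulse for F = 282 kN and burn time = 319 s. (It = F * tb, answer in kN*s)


It = 282 * 319 = 89958 kN*s

89958 kN*s


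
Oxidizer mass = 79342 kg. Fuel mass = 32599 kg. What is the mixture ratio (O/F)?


MR = 79342 / 32599 = 2.43

2.43


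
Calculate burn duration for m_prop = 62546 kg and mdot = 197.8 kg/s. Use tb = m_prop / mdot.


tb = 62546 / 197.8 = 316.2 s

316.2 s


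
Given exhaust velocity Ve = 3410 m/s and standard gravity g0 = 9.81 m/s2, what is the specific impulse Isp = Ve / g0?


Isp = Ve / g0 = 3410 / 9.81 = 347.6 s

347.6 s


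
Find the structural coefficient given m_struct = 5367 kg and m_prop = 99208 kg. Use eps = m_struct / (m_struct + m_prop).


eps = 5367 / (5367 + 99208) = 0.0513

0.0513


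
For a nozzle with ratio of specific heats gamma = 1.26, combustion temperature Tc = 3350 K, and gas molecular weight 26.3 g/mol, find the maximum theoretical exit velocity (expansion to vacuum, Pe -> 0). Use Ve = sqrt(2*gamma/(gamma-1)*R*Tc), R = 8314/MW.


R = 8314 / 26.3 = 316.12 J/(kg.K)
Ve = sqrt(2 * 1.26 / (1.26 - 1) * 316.12 * 3350) = 3204 m/s

3204 m/s


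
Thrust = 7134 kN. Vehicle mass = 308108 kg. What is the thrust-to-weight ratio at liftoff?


TWR = 7134000 / (308108 * 9.81) = 2.36

2.36


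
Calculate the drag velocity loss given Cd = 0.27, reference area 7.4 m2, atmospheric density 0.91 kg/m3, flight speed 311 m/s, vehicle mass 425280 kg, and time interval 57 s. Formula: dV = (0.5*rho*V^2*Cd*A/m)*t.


D = 0.5 * 0.91 * 311^2 * 0.27 * 7.4 = 87928.09 N
a = 87928.09 / 425280 = 0.2068 m/s2
dV = 0.2068 * 57 = 11.8 m/s

11.8 m/s


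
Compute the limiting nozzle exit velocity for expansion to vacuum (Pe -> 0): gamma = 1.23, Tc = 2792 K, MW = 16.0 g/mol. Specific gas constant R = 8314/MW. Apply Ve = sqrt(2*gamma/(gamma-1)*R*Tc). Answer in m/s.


R = 8314 / 16.0 = 519.62 J/(kg.K)
Ve = sqrt(2 * 1.23 / (1.23 - 1) * 519.62 * 2792) = 3939 m/s

3939 m/s


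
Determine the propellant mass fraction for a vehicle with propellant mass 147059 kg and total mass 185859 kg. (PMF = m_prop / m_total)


PMF = 147059 / 185859 = 0.791

0.791


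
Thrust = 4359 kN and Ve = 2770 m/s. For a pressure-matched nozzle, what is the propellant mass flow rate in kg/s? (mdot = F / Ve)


mdot = F / Ve = 4359000 / 2770 = 1573.6 kg/s

1573.6 kg/s


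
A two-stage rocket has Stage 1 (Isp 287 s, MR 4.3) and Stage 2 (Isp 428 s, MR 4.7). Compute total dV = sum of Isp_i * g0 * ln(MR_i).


dV1 = 287 * 9.81 * ln(4.3) = 4106.7 m/s
dV2 = 428 * 9.81 * ln(4.7) = 6497.7 m/s
Total dV = 4106.7 + 6497.7 = 10604.4 m/s ~ 10604 m/s

10604 m/s


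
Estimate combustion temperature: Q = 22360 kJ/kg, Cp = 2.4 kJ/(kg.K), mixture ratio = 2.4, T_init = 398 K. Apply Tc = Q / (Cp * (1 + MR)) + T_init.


Tc = 22360 / (2.4 * (1 + 2.4)) + 398 = 3138 K

3138 K


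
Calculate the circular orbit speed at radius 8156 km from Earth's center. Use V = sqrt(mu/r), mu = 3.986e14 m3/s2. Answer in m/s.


V = sqrt(3.986e14 / 8156000) = 6991 m/s

6991 m/s


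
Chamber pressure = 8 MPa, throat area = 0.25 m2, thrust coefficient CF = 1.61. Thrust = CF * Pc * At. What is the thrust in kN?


F = 1.61 * 8e6 * 0.25 = 3.2200e+06 N = 3220.0 kN

3220.0 kN
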